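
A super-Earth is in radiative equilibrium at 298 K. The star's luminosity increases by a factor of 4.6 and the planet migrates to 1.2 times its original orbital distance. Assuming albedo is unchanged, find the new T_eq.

T_eq ≈ 398 K

T_eq ∝ L^(1/4) · d^(−1/2).
T′ = 298 × 4.6^(1/4) / 1.2^(1/2) = 398 K.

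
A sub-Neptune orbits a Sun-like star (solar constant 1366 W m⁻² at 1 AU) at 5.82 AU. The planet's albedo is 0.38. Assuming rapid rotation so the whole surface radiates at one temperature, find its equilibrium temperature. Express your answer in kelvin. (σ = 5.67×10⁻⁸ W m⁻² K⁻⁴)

Flux at 5.82 AU: S = 1366/5.82² = 40.3 W m⁻².
Energy balance: absorbed = emitted ⇒ πR²·S(1−A) = 4πR²·σT_eq⁴, so T_eq⁴ = S(1−A)/(4σ).
T_eq = [40.3 × 0.62 / (4 × 5.67×10⁻⁸)]^(1/4) = (1.10×10⁸)^(1/4) = 102 K.

T_eq ≈ 102 K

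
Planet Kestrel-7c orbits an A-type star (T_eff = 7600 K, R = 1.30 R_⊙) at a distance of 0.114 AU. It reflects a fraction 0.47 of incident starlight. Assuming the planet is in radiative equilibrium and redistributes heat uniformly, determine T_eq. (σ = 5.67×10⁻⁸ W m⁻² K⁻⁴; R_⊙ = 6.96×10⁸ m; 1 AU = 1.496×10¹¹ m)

T_eq ≈ 1060 K

R_⋆ = 1.30 × 6.96×10⁸ = 9.05×10⁸ m.
d = 0.114 AU = 1.71×10¹⁰ m.
L = 4πR_⋆²σT_⋆⁴ = 4π(9.05×10⁸)² × 5.67×10⁻⁸ × (7600)⁴ = 1.95×10²⁷ W.
S = L/(4πd²) = 5.32×10⁵ W m⁻².
Energy balance: absorbed = emitted ⇒ πR²·S(1−A) = 4πR²·σT_eq⁴, so T_eq⁴ = S(1−A)/(4σ).
T_eq = [5.32×10⁵ × 0.53 / (4 × 5.67×10⁻⁸)]^(1/4) = (1.24×10¹²)^(1/4) = 1060 K.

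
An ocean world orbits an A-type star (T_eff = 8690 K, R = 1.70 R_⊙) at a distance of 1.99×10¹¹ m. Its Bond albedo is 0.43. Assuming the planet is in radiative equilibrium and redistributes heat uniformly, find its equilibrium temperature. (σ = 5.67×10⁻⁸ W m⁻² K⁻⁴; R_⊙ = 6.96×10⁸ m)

T_eq ≈ 412 K

R_⋆ = 1.70 × 6.96×10⁸ = 1.18×10⁹ m.
L = 4πR_⋆²σT_⋆⁴ = 4π(1.18×10⁹)² × 5.67×10⁻⁸ × (8690)⁴ = 5.69×10²⁷ W.
S = L/(4πd²) = 1.14×10⁴ W m⁻².
Energy balance: absorbed = emitted ⇒ πR²·S(1−A) = 4πR²·σT_eq⁴, so T_eq⁴ = S(1−A)/(4σ).
T_eq = [1.14×10⁴ × 0.57 / (4 × 5.67×10⁻⁸)]^(1/4) = (2.87×10¹⁰)^(1/4) = 412 K.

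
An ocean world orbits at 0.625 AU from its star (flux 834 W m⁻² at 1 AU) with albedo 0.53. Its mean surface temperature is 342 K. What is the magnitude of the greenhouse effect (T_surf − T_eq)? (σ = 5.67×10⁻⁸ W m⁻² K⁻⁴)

S = 834/0.625² = 2135 W m⁻².
T_eq = [S(1−A)/(4σ)]^(1/4) = [2135×0.47/(4×5.67×10⁻⁸)]^(1/4) = 257.9 K.
ΔT = T_surf − T_eq = 342 − 257.9.

ΔT ≈ 84.1 K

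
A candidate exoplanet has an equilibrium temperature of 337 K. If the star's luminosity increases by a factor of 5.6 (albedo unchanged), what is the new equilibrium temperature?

T_eq ≈ 518 K

T_eq ∝ L^(1/4) · d^(−1/2).
T′ = 337 × 5.6^(1/4) = 518 K.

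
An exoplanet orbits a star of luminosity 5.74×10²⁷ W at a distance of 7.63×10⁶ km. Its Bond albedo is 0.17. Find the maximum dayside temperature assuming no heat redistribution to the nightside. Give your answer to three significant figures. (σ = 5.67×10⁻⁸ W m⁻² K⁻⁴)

T_ss ≈ 3270 K

d = 7.63×10⁶ km = 7.63×10⁹ m.
Flux: S = L/(4πd²) = 5.74×10²⁷/(4π×(7.63×10⁹)²) = 7.85×10⁶ W m⁻².
With no redistribution each surface element balances locally: S(1−A) = σT⁴.
T = [7.85×10⁶ × 0.83 / 5.67×10⁻⁸]^(1/4) = (1.15×10¹⁴)^(1/4) = 3270 K.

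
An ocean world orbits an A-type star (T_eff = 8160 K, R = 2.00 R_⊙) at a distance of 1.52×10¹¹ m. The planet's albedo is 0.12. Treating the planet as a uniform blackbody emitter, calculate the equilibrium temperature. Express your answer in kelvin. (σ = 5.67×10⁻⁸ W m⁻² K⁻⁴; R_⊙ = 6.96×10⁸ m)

T_eq ≈ 535 K

R_⋆ = 2.00 × 6.96×10⁸ = 1.39×10⁹ m.
L = 4πR_⋆²σT_⋆⁴ = 4π(1.39×10⁹)² × 5.67×10⁻⁸ × (8160)⁴ = 6.12×10²⁷ W.
S = L/(4πd²) = 2.11×10⁴ W m⁻².
Energy balance: absorbed = emitted ⇒ πR²·S(1−A) = 4πR²·σT_eq⁴, so T_eq⁴ = S(1−A)/(4σ).
T_eq = [2.11×10⁴ × 0.88 / (4 × 5.67×10⁻⁸)]^(1/4) = (8.18×10¹⁰)^(1/4) = 535 K.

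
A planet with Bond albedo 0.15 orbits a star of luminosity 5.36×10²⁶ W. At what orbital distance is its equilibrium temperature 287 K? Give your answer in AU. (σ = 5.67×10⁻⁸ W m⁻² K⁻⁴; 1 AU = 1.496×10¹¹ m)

d ≈ 1.03 AU

From T_eq⁴ = L(1−A)/(16πσd²): d = √[L(1−A)/(16πσT_eq⁴)].
d = √[5.36×10²⁶ × 0.85 / (16π × 5.67×10⁻⁸ × (287)⁴)] = 1.53×10¹¹ m = 1.03 AU.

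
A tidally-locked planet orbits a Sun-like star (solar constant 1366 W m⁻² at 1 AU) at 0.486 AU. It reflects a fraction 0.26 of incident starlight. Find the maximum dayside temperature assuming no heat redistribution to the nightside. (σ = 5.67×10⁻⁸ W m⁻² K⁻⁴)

Flux at 0.486 AU: S = 1366/0.486² = 5780 W m⁻².
With no redistribution each surface element balances locally: S(1−A) = σT⁴.
T = [5780 × 0.74 / 5.67×10⁻⁸]^(1/4) = (7.55×10¹⁰)^(1/4) = 524 K.

T_ss ≈ 524 K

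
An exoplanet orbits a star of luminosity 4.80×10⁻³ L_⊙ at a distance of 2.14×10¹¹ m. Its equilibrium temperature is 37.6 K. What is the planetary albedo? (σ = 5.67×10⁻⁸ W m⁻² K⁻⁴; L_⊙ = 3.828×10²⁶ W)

L = 4.80×10⁻³ × 3.828×10²⁶ = 1.84×10²⁴ W.
Flux: S = L/(4πd²) = 1.84×10²⁴/(4π×(2.14×10¹¹)²) = 3.19 W m⁻².
From T_eq⁴ = S(1−A)/(4σ): 1−A = 4σT_eq⁴/S.
1−A = 4 × 5.67×10⁻⁸ × (37.6)⁴ / 3.19 = 0.142.

A ≈ 0.86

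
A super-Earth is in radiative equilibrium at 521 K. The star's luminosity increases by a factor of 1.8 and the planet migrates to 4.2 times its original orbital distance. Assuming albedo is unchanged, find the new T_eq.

T_eq ∝ L^(1/4) · d^(−1/2).
T′ = 521 × 1.8^(1/4) / 4.2^(1/2) = 294 K.

T_eq ≈ 294 K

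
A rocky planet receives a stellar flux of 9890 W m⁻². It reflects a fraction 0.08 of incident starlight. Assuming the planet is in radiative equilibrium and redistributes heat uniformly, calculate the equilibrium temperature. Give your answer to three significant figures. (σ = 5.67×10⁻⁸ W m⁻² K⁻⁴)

T_eq ≈ 448 K

Energy balance: absorbed = emitted ⇒ πR²·S(1−A) = 4πR²·σT_eq⁴, so T_eq⁴ = S(1−A)/(4σ).
T_eq = [9890 × 0.92 / (4 × 5.67×10⁻⁸)]^(1/4) = (4.01×10¹⁰)^(1/4) = 448 K.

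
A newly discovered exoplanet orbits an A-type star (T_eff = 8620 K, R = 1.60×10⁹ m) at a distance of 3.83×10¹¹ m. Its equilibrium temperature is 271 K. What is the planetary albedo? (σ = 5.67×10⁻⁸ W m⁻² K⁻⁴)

A ≈ 0.78

L = 4πR_⋆²σT_⋆⁴ = 4π(1.60×10⁹)² × 5.67×10⁻⁸ × (8620)⁴ = 1.01×10²⁸ W.
S = L/(4πd²) = 5460 W m⁻².
From T_eq⁴ = S(1−A)/(4σ): 1−A = 4σT_eq⁴/S.
1−A = 4 × 5.67×10⁻⁸ × (271)⁴ / 5460 = 0.224.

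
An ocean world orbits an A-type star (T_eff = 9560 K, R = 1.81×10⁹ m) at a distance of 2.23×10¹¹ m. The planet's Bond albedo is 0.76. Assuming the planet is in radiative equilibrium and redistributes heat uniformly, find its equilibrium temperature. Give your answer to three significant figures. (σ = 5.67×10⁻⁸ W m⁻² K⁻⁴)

T_eq ≈ 426 K

L = 4πR_⋆²σT_⋆⁴ = 4π(1.81×10⁹)² × 5.67×10⁻⁸ × (9560)⁴ = 1.95×10²⁸ W.
S = L/(4πd²) = 3.12×10⁴ W m⁻².
Energy balance: absorbed = emitted ⇒ πR²·S(1−A) = 4πR²·σT_eq⁴, so T_eq⁴ = S(1−A)/(4σ).
T_eq = [3.12×10⁴ × 0.24 / (4 × 5.67×10⁻⁸)]^(1/4) = (3.30×10¹⁰)^(1/4) = 426 K.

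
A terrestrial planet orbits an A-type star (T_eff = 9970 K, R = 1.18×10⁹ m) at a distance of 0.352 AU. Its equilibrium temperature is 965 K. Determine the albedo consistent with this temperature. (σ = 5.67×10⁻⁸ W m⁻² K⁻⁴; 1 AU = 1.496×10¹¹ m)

d = 0.352 AU = 5.27×10¹⁰ m.
L = 4πR_⋆²σT_⋆⁴ = 4π(1.18×10⁹)² × 5.67×10⁻⁸ × (9970)⁴ = 9.80×10²⁷ W.
S = L/(4πd²) = 2.81×10⁵ W m⁻².
From T_eq⁴ = S(1−A)/(4σ): 1−A = 4σT_eq⁴/S.
1−A = 4 × 5.67×10⁻⁸ × (965)⁴ / 2.81×10⁵ = 0.699.

A ≈ 0.30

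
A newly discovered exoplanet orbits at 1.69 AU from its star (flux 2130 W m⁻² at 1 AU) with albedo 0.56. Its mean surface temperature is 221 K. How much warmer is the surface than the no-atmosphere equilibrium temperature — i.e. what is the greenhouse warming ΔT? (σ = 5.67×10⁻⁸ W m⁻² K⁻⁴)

S = 2130/1.69² = 745.8 W m⁻².
T_eq = [S(1−A)/(4σ)]^(1/4) = [745.8×0.44/(4×5.67×10⁻⁸)]^(1/4) = 195.0 K.
ΔT = T_surf − T_eq = 221 − 195.0.

ΔT ≈ 26.0 K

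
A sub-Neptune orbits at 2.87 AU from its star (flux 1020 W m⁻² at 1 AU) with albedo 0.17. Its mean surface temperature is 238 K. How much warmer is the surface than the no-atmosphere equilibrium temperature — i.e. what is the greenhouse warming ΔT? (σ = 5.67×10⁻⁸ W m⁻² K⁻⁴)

S = 1020/2.87² = 123.8 W m⁻².
T_eq = [S(1−A)/(4σ)]^(1/4) = [123.8×0.83/(4×5.67×10⁻⁸)]^(1/4) = 145.9 K.
ΔT = T_surf − T_eq = 238 − 145.9.

ΔT ≈ 92.1 K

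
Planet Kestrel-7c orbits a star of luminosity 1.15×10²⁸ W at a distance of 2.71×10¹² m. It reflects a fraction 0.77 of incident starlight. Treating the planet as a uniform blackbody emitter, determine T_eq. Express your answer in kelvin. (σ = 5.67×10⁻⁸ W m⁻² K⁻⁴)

Flux: S = L/(4πd²) = 1.15×10²⁸/(4π×(2.71×10¹²)²) = 125 W m⁻².
Energy balance: absorbed = emitted ⇒ πR²·S(1−A) = 4πR²·σT_eq⁴, so T_eq⁴ = S(1−A)/(4σ).
T_eq = [125 × 0.23 / (4 × 5.67×10⁻⁸)]^(1/4) = (1.26×10⁸)^(1/4) = 106 K.

T_eq ≈ 106 K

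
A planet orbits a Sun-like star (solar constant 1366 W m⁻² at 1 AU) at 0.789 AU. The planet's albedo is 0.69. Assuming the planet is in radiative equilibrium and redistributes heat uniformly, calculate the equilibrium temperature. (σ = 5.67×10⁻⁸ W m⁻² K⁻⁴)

Flux at 0.789 AU: S = 1366/0.789² = 2190 W m⁻².
Energy balance: absorbed = emitted ⇒ πR²·S(1−A) = 4πR²·σT_eq⁴, so T_eq⁴ = S(1−A)/(4σ).
T_eq = [2190 × 0.31 / (4 × 5.67×10⁻⁸)]^(1/4) = (3.00×10⁹)^(1/4) = 234 K.

T_eq ≈ 234 K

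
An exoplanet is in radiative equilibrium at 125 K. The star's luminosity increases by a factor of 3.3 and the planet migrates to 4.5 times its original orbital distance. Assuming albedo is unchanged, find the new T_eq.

T_eq ∝ L^(1/4) · d^(−1/2).
T′ = 125 × 3.3^(1/4) / 4.5^(1/2) = 79.4 K.

T_eq ≈ 79.4 K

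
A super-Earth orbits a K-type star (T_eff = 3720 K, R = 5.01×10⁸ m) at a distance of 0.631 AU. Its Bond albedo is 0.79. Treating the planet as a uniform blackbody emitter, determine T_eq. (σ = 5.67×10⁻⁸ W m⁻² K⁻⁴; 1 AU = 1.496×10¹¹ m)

T_eq ≈ 130 K

d = 0.631 AU = 9.44×10¹⁰ m.
L = 4πR_⋆²σT_⋆⁴ = 4π(5.01×10⁸)² × 5.67×10⁻⁸ × (3720)⁴ = 3.42×10²⁵ W.
S = L/(4πd²) = 306 W m⁻².
Energy balance: absorbed = emitted ⇒ πR²·S(1−A) = 4πR²·σT_eq⁴, so T_eq⁴ = S(1−A)/(4σ).
T_eq = [306 × 0.21 / (4 × 5.67×10⁻⁸)]^(1/4) = (2.83×10⁸)^(1/4) = 130 K.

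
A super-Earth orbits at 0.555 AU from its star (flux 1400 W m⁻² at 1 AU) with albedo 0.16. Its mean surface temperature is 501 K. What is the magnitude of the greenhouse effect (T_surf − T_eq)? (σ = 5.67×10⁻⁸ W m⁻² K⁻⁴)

ΔT ≈ 140.8 K

S = 1400/0.555² = 4545 W m⁻².
T_eq = [S(1−A)/(4σ)]^(1/4) = [4545×0.84/(4×5.67×10⁻⁸)]^(1/4) = 360.2 K.
ΔT = T_surf − T_eq = 501 − 360.2.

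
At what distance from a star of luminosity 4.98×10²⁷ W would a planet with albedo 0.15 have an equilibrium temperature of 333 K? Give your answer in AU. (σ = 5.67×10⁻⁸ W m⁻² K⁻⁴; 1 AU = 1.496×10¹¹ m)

From T_eq⁴ = L(1−A)/(16πσd²): d = √[L(1−A)/(16πσT_eq⁴)].
d = √[4.98×10²⁷ × 0.85 / (16π × 5.67×10⁻⁸ × (333)⁴)] = 3.48×10¹¹ m = 2.32 AU.

d ≈ 2.32 AU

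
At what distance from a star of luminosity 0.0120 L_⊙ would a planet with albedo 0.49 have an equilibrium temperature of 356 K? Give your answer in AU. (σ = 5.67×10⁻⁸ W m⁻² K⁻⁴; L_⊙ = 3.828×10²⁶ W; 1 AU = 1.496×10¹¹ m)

d ≈ 0.0478 AU

L = 0.0120 × 3.828×10²⁶ = 4.59×10²⁴ W.
From T_eq⁴ = L(1−A)/(16πσd²): d = √[L(1−A)/(16πσT_eq⁴)].
d = √[4.59×10²⁴ × 0.51 / (16π × 5.67×10⁻⁸ × (356)⁴)] = 7.15×10⁹ m = 0.0478 AU.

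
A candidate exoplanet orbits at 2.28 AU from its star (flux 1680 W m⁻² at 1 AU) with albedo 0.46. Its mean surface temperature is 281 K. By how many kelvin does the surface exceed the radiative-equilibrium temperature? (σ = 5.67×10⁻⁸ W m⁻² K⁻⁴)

ΔT ≈ 114.4 K

S = 1680/2.28² = 323.2 W m⁻².
T_eq = [S(1−A)/(4σ)]^(1/4) = [323.2×0.54/(4×5.67×10⁻⁸)]^(1/4) = 166.6 K.
ΔT = T_surf − T_eq = 281 − 166.6.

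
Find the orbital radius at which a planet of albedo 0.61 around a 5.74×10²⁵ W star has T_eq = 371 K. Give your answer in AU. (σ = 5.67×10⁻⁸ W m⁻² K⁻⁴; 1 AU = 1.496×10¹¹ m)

d ≈ 0.136 AU

From T_eq⁴ = L(1−A)/(16πσd²): d = √[L(1−A)/(16πσT_eq⁴)].
d = √[5.74×10²⁵ × 0.39 / (16π × 5.67×10⁻⁸ × (371)⁴)] = 2.04×10¹⁰ m = 0.136 AU.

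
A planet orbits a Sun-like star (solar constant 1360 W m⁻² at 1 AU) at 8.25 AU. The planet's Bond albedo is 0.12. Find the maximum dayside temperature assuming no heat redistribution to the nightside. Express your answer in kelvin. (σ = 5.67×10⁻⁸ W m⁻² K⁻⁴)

T_ss ≈ 133 K

Flux at 8.25 AU: S = 1360/8.25² = 20.0 W m⁻².
With no redistribution each surface element balances locally: S(1−A) = σT⁴.
T = [20.0 × 0.88 / 5.67×10⁻⁸]^(1/4) = (3.10×10⁸)^(1/4) = 133 K.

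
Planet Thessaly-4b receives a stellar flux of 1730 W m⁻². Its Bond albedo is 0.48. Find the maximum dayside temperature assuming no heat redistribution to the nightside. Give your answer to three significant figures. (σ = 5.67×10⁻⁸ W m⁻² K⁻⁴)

T_ss ≈ 355 K

With no redistribution each surface element balances locally: S(1−A) = σT⁴.
T = [1730 × 0.52 / 5.67×10⁻⁸]^(1/4) = (1.59×10¹⁰)^(1/4) = 355 K.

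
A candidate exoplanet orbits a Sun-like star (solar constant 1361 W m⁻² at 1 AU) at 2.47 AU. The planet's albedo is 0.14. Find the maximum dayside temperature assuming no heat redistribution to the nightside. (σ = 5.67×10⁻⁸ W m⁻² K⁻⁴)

Flux at 2.47 AU: S = 1361/2.47² = 223 W m⁻².
With no redistribution each surface element balances locally: S(1−A) = σT⁴.
T = [223 × 0.86 / 5.67×10⁻⁸]^(1/4) = (3.38×10⁹)^(1/4) = 241 K.

T_ss ≈ 241 K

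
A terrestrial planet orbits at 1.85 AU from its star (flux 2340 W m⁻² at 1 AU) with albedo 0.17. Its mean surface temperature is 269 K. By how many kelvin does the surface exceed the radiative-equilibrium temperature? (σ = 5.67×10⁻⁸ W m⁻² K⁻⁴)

S = 2340/1.85² = 683.7 W m⁻².
T_eq = [S(1−A)/(4σ)]^(1/4) = [683.7×0.83/(4×5.67×10⁻⁸)]^(1/4) = 223.7 K.
ΔT = T_surf − T_eq = 269 − 223.7.

ΔT ≈ 45.3 K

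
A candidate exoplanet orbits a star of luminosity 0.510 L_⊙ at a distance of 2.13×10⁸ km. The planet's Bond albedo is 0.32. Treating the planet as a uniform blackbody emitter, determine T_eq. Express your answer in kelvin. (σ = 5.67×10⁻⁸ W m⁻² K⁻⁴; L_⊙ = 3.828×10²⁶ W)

d = 2.13×10⁸ km = 2.13×10¹¹ m.
L = 0.510 × 3.828×10²⁶ = 1.95×10²⁶ W.
Flux: S = L/(4πd²) = 1.95×10²⁶/(4π×(2.13×10¹¹)²) = 342 W m⁻².
Energy balance: absorbed = emitted ⇒ πR²·S(1−A) = 4πR²·σT_eq⁴, so T_eq⁴ = S(1−A)/(4σ).
T_eq = [342 × 0.68 / (4 × 5.67×10⁻⁸)]^(1/4) = (1.03×10⁹)^(1/4) = 179 K.

T_eq ≈ 179 K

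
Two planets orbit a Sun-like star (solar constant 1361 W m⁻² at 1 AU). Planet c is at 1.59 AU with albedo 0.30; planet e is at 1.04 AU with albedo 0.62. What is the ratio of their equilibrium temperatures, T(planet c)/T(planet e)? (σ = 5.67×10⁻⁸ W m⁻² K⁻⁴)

T₁/T₂ ≈ 0.942

T_eq = [S₀(1−A)/(4σd²)]^(1/4), so T ∝ (1−A)^(1/4) / √d.
T₁ = [1361×0.70/(4×5.67×10⁻⁸×1.59²)]^(1/4) = 201.90 K.
T₂ = [1361×0.38/(4×5.67×10⁻⁸×1.04²)]^(1/4) = 214.28 K.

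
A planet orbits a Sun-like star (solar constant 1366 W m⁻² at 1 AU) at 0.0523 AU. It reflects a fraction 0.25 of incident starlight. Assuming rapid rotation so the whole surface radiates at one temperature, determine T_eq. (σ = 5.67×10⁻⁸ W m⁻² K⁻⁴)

Flux at 0.0523 AU: S = 1366/0.0523² = 4.99×10⁵ W m⁻².
Energy balance: absorbed = emitted ⇒ πR²·S(1−A) = 4πR²·σT_eq⁴, so T_eq⁴ = S(1−A)/(4σ).
T_eq = [4.99×10⁵ × 0.75 / (4 × 5.67×10⁻⁸)]^(1/4) = (1.65×10¹²)^(1/4) = 1130 K.

T_eq ≈ 1130 K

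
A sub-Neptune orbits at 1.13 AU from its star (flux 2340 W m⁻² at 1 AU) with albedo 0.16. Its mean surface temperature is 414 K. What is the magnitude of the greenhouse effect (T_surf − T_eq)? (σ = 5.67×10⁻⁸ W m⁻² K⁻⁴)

S = 2340/1.13² = 1833 W m⁻².
T_eq = [S(1−A)/(4σ)]^(1/4) = [1833×0.84/(4×5.67×10⁻⁸)]^(1/4) = 287.0 K.
ΔT = T_surf − T_eq = 414 − 287.0.

ΔT ≈ 127.0 K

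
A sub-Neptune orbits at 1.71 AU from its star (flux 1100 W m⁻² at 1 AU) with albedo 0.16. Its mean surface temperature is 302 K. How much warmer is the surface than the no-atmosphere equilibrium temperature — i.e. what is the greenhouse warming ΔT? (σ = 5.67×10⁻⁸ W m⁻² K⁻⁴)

S = 1100/1.71² = 376.2 W m⁻².
T_eq = [S(1−A)/(4σ)]^(1/4) = [376.2×0.84/(4×5.67×10⁻⁸)]^(1/4) = 193.2 K.
ΔT = T_surf − T_eq = 302 − 193.2.

ΔT ≈ 108.8 K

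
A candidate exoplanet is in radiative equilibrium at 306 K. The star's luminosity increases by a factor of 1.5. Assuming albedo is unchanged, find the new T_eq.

T_eq ∝ L^(1/4) · d^(−1/2).
T′ = 306 × 1.5^(1/4) = 339 K.

T_eq ≈ 339 K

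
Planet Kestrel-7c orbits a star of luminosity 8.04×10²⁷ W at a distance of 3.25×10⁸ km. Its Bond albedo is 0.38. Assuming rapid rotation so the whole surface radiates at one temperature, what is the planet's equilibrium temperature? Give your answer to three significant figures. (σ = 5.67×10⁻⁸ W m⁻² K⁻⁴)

d = 3.25×10⁸ km = 3.25×10¹¹ m.
Flux: S = L/(4πd²) = 8.04×10²⁷/(4π×(3.25×10¹¹)²) = 6060 W m⁻².
Energy balance: absorbed = emitted ⇒ πR²·S(1−A) = 4πR²·σT_eq⁴, so T_eq⁴ = S(1−A)/(4σ).
T_eq = [6060 × 0.62 / (4 × 5.67×10⁻⁸)]^(1/4) = (1.66×10¹⁰)^(1/4) = 359 K.

T_eq ≈ 359 K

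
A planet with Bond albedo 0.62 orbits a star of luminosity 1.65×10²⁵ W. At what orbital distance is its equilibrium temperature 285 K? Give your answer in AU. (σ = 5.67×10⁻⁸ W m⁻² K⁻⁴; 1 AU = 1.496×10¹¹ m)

d ≈ 0.122 AU

From T_eq⁴ = L(1−A)/(16πσd²): d = √[L(1−A)/(16πσT_eq⁴)].
d = √[1.65×10²⁵ × 0.38 / (16π × 5.67×10⁻⁸ × (285)⁴)] = 1.83×10¹⁰ m = 0.122 AU.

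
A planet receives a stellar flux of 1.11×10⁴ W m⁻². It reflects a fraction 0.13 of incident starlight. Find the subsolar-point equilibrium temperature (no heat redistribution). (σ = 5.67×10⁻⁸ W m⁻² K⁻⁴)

T_ss ≈ 642 K

At the subsolar point the surface absorbs S(1−A) and emits σT⁴ per unit area — no factor of 4, since only the local patch is in balance.
T = [1.11×10⁴ × 0.87 / 5.67×10⁻⁸]^(1/4) = (1.70×10¹¹)^(1/4) = 642 K.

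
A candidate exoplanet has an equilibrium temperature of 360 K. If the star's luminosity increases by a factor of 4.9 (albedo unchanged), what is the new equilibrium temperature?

T_eq ∝ L^(1/4) · d^(−1/2).
T′ = 360 × 4.9^(1/4) = 536 K.

T_eq ≈ 536 K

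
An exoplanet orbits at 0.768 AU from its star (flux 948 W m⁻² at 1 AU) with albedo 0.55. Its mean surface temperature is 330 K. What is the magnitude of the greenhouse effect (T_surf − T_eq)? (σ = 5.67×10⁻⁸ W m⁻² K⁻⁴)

S = 948/0.768² = 1607 W m⁻².
T_eq = [S(1−A)/(4σ)]^(1/4) = [1607×0.45/(4×5.67×10⁻⁸)]^(1/4) = 237.6 K.
ΔT = T_surf − T_eq = 330 − 237.6.

ΔT ≈ 92.4 K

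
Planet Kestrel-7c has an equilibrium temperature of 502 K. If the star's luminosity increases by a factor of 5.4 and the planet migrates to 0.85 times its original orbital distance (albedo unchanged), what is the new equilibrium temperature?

T_eq ≈ 830 K

T_eq ∝ L^(1/4) · d^(−1/2).
T′ = 502 × 5.4^(1/4) / 0.85^(1/2) = 830 K.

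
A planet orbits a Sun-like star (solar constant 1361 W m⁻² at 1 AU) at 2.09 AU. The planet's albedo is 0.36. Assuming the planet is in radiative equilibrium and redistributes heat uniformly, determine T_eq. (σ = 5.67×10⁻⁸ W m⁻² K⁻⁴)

Flux at 2.09 AU: S = 1361/2.09² = 312 W m⁻².
Energy balance: absorbed = emitted ⇒ πR²·S(1−A) = 4πR²·σT_eq⁴, so T_eq⁴ = S(1−A)/(4σ).
T_eq = [312 × 0.64 / (4 × 5.67×10⁻⁸)]^(1/4) = (8.79×10⁸)^(1/4) = 172 K.

T_eq ≈ 172 K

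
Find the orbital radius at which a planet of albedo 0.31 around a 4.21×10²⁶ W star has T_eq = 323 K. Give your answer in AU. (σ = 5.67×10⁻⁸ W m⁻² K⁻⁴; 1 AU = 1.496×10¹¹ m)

d ≈ 0.647 AU

From T_eq⁴ = L(1−A)/(16πσd²): d = √[L(1−A)/(16πσT_eq⁴)].
d = √[4.21×10²⁶ × 0.69 / (16π × 5.67×10⁻⁸ × (323)⁴)] = 9.68×10¹⁰ m = 0.647 AU.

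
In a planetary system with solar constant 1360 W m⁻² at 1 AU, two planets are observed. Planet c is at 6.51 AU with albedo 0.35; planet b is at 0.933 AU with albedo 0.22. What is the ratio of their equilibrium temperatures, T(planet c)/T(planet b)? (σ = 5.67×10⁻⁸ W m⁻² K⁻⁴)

T_eq = [S₀(1−A)/(4σd²)]^(1/4), so T ∝ (1−A)^(1/4) / √d.
T₁ = [1360×0.65/(4×5.67×10⁻⁸×6.51²)]^(1/4) = 97.93 K.
T₂ = [1360×0.78/(4×5.67×10⁻⁸×0.933²)]^(1/4) = 270.74 K.

T₁/T₂ ≈ 0.362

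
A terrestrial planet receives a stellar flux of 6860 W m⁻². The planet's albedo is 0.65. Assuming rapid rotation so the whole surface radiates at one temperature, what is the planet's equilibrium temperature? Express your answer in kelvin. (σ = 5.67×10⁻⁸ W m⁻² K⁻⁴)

Energy balance: absorbed = emitted ⇒ πR²·S(1−A) = 4πR²·σT_eq⁴, so T_eq⁴ = S(1−A)/(4σ).
T_eq = [6860 × 0.35 / (4 × 5.67×10⁻⁸)]^(1/4) = (1.06×10¹⁰)^(1/4) = 321 K.

T_eq ≈ 321 K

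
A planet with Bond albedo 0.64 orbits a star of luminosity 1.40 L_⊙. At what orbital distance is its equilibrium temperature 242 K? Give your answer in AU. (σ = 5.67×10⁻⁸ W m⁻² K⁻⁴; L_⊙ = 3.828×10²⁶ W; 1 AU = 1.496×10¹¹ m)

L = 1.40 × 3.828×10²⁶ = 5.36×10²⁶ W.
From T_eq⁴ = L(1−A)/(16πσd²): d = √[L(1−A)/(16πσT_eq⁴)].
d = √[5.36×10²⁶ × 0.36 / (16π × 5.67×10⁻⁸ × (242)⁴)] = 1.40×10¹¹ m = 0.939 AU.

d ≈ 0.939 AU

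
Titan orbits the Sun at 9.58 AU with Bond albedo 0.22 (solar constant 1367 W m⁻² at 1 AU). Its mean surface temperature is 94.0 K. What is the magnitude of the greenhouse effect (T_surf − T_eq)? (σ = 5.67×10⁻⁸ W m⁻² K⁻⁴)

S = 1367/9.58² = 14.89 W m⁻².
T_eq = [S(1−A)/(4σ)]^(1/4) = [14.89×0.78/(4×5.67×10⁻⁸)]^(1/4) = 84.6 K.
ΔT = T_surf − T_eq = 94 − 84.6.

ΔT ≈ 9.4 K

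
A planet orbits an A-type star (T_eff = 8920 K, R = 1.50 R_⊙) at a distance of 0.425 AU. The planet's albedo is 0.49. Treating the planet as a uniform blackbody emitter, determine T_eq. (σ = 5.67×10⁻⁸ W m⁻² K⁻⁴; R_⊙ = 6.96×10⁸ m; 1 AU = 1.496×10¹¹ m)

R_⋆ = 1.50 × 6.96×10⁸ = 1.04×10⁹ m.
d = 0.425 AU = 6.36×10¹⁰ m.
L = 4πR_⋆²σT_⋆⁴ = 4π(1.04×10⁹)² × 5.67×10⁻⁸ × (8920)⁴ = 4.92×10²⁷ W.
S = L/(4πd²) = 9.68×10⁴ W m⁻².
Energy balance: absorbed = emitted ⇒ πR²·S(1−A) = 4πR²·σT_eq⁴, so T_eq⁴ = S(1−A)/(4σ).
T_eq = [9.68×10⁴ × 0.51 / (4 × 5.67×10⁻⁸)]^(1/4) = (2.18×10¹¹)^(1/4) = 683 K.

T_eq ≈ 683 K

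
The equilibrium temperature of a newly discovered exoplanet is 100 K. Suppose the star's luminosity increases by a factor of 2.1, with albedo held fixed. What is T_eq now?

T_eq ∝ L^(1/4) · d^(−1/2).
T′ = 100 × 2.1^(1/4) = 120 K.

T_eq ≈ 120 K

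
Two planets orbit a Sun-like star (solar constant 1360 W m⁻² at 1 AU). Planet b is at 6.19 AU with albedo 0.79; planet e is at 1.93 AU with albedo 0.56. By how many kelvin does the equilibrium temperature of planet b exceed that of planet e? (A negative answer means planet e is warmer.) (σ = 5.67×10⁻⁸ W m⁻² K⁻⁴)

T_eq = [S₀(1−A)/(4σd²)]^(1/4), so T ∝ (1−A)^(1/4) / √d.
T₁ = [1360×0.21/(4×5.67×10⁻⁸×6.19²)]^(1/4) = 75.72 K.
T₂ = [1360×0.44/(4×5.67×10⁻⁸×1.93²)]^(1/4) = 163.14 K.

ΔT ≈ -87.4 K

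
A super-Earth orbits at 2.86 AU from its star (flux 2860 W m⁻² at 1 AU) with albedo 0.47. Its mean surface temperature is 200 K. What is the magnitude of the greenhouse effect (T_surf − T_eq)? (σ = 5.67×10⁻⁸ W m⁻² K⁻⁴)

ΔT ≈ 30.9 K

S = 2860/2.86² = 349.7 W m⁻².
T_eq = [S(1−A)/(4σ)]^(1/4) = [349.7×0.53/(4×5.67×10⁻⁸)]^(1/4) = 169.1 K.
ΔT = T_surf − T_eq = 200 − 169.1.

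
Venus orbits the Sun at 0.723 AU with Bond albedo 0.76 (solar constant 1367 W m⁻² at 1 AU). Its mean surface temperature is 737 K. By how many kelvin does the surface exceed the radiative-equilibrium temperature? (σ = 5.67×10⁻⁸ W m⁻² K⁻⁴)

ΔT ≈ 507.6 K

S = 1367/0.723² = 2615 W m⁻².
T_eq = [S(1−A)/(4σ)]^(1/4) = [2615×0.24/(4×5.67×10⁻⁸)]^(1/4) = 229.4 K.
ΔT = T_surf − T_eq = 737 − 229.4.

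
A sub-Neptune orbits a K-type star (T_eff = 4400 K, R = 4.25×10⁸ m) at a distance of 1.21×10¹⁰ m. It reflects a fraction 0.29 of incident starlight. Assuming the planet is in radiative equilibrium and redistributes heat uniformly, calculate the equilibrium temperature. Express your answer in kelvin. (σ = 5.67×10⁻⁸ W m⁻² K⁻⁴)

T_eq ≈ 535 K

L = 4πR_⋆²σT_⋆⁴ = 4π(4.25×10⁸)² × 5.67×10⁻⁸ × (4400)⁴ = 4.82×10²⁵ W.
S = L/(4πd²) = 2.62×10⁴ W m⁻².
Energy balance: absorbed = emitted ⇒ πR²·S(1−A) = 4πR²·σT_eq⁴, so T_eq⁴ = S(1−A)/(4σ).
T_eq = [2.62×10⁴ × 0.71 / (4 × 5.67×10⁻⁸)]^(1/4) = (8.21×10¹⁰)^(1/4) = 535 K.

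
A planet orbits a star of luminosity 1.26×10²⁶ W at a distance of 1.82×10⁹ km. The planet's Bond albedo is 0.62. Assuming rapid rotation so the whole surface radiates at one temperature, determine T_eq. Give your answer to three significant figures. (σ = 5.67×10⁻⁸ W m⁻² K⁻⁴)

d = 1.82×10⁹ km = 1.82×10¹² m.
Flux: S = L/(4πd²) = 1.26×10²⁶/(4π×(1.82×10¹²)²) = 3.03 W m⁻².
Energy balance: absorbed = emitted ⇒ πR²·S(1−A) = 4πR²·σT_eq⁴, so T_eq⁴ = S(1−A)/(4σ).
T_eq = [3.03 × 0.38 / (4 × 5.67×10⁻⁸)]^(1/4) = (5.07×10⁶)^(1/4) = 47.5 K.

T_eq ≈ 47.5 K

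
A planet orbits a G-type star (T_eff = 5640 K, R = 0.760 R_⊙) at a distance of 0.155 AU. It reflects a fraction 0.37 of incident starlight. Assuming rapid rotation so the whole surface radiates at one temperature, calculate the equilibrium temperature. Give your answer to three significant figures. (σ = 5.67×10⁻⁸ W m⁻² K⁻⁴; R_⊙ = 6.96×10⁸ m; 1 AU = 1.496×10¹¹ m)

R_⋆ = 0.760 × 6.96×10⁸ = 5.29×10⁸ m.
d = 0.155 AU = 2.32×10¹⁰ m.
L = 4πR_⋆²σT_⋆⁴ = 4π(5.29×10⁸)² × 5.67×10⁻⁸ × (5640)⁴ = 2.02×10²⁶ W.
S = L/(4πd²) = 2.99×10⁴ W m⁻².
Energy balance: absorbed = emitted ⇒ πR²·S(1−A) = 4πR²·σT_eq⁴, so T_eq⁴ = S(1−A)/(4σ).
T_eq = [2.99×10⁴ × 0.63 / (4 × 5.67×10⁻⁸)]^(1/4) = (8.29×10¹⁰)^(1/4) = 537 K.

T_eq ≈ 537 K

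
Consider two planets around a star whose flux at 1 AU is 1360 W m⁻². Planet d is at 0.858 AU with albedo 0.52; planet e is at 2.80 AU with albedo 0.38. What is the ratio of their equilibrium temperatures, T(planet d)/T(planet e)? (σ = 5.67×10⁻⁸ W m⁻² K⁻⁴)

T_eq = [S₀(1−A)/(4σd²)]^(1/4), so T ∝ (1−A)^(1/4) / √d.
T₁ = [1360×0.48/(4×5.67×10⁻⁸×0.858²)]^(1/4) = 250.06 K.
T₂ = [1360×0.62/(4×5.67×10⁻⁸×2.80²)]^(1/4) = 147.57 K.

T₁/T₂ ≈ 1.695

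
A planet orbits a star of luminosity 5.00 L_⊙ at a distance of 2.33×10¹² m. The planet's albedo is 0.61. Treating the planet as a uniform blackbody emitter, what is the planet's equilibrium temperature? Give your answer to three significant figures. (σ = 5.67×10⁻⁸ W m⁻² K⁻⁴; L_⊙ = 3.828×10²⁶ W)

T_eq ≈ 83.3 K

L = 5.00 × 3.828×10²⁶ = 1.91×10²⁷ W.
Flux: S = L/(4πd²) = 1.91×10²⁷/(4π×(2.33×10¹²)²) = 28.1 W m⁻².
Energy balance: absorbed = emitted ⇒ πR²·S(1−A) = 4πR²·σT_eq⁴, so T_eq⁴ = S(1−A)/(4σ).
T_eq = [28.1 × 0.39 / (4 × 5.67×10⁻⁸)]^(1/4) = (4.82×10⁷)^(1/4) = 83.3 K.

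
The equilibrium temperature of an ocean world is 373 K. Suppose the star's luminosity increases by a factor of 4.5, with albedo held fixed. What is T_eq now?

T_eq ∝ L^(1/4) · d^(−1/2).
T′ = 373 × 4.5^(1/4) = 543 K.

T_eq ≈ 543 K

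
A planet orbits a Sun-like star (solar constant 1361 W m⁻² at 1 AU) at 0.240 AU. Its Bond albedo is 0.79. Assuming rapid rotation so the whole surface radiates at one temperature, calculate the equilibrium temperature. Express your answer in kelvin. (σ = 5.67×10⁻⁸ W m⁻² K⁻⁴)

Flux at 0.240 AU: S = 1361/0.240² = 2.36×10⁴ W m⁻².
Energy balance: absorbed = emitted ⇒ πR²·S(1−A) = 4πR²·σT_eq⁴, so T_eq⁴ = S(1−A)/(4σ).
T_eq = [2.36×10⁴ × 0.21 / (4 × 5.67×10⁻⁸)]^(1/4) = (2.19×10¹⁰)^(1/4) = 385 K.

T_eq ≈ 385 K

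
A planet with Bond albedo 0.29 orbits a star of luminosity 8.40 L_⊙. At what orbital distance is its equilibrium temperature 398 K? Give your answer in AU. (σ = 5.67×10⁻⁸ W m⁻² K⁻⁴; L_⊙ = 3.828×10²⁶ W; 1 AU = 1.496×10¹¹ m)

d ≈ 1.19 AU

L = 8.40 × 3.828×10²⁶ = 3.22×10²⁷ W.
From T_eq⁴ = L(1−A)/(16πσd²): d = √[L(1−A)/(16πσT_eq⁴)].
d = √[3.22×10²⁷ × 0.71 / (16π × 5.67×10⁻⁸ × (398)⁴)] = 1.79×10¹¹ m = 1.19 AU.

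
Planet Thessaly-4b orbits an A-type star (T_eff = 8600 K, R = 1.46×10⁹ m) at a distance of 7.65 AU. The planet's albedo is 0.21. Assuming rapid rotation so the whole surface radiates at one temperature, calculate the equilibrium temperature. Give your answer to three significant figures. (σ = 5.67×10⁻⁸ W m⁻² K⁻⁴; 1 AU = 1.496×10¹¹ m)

d = 7.65 AU = 1.14×10¹² m.
L = 4πR_⋆²σT_⋆⁴ = 4π(1.46×10⁹)² × 5.67×10⁻⁸ × (8600)⁴ = 8.31×10²⁷ W.
S = L/(4πd²) = 505 W m⁻².
Energy balance: absorbed = emitted ⇒ πR²·S(1−A) = 4πR²·σT_eq⁴, so T_eq⁴ = S(1−A)/(4σ).
T_eq = [505 × 0.79 / (4 × 5.67×10⁻⁸)]^(1/4) = (1.76×10⁹)^(1/4) = 205 K.

T_eq ≈ 205 K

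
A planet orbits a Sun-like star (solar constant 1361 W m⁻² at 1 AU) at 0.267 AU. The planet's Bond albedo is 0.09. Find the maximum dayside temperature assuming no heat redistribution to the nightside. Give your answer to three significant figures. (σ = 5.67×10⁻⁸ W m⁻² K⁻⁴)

Flux at 0.267 AU: S = 1361/0.267² = 1.91×10⁴ W m⁻².
With no redistribution each surface element balances locally: S(1−A) = σT⁴.
T = [1.91×10⁴ × 0.91 / 5.67×10⁻⁸]^(1/4) = (3.06×10¹¹)^(1/4) = 744 K.

T_ss ≈ 744 K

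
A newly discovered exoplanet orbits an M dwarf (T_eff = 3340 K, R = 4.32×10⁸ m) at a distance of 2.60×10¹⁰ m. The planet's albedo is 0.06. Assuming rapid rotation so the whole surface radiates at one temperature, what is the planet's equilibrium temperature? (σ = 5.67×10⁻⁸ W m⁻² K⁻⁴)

L = 4πR_⋆²σT_⋆⁴ = 4π(4.32×10⁸)² × 5.67×10⁻⁸ × (3340)⁴ = 1.65×10²⁵ W.
S = L/(4πd²) = 1950 W m⁻².
Energy balance: absorbed = emitted ⇒ πR²·S(1−A) = 4πR²·σT_eq⁴, so T_eq⁴ = S(1−A)/(4σ).
T_eq = [1950 × 0.94 / (4 × 5.67×10⁻⁸)]^(1/4) = (8.07×10⁹)^(1/4) = 300 K.

T_eq ≈ 300 K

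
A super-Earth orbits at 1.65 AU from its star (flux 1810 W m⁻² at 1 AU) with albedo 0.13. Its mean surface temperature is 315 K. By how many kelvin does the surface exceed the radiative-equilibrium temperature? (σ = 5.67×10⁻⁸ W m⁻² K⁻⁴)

S = 1810/1.65² = 664.8 W m⁻².
T_eq = [S(1−A)/(4σ)]^(1/4) = [664.8×0.87/(4×5.67×10⁻⁸)]^(1/4) = 224.7 K.
ΔT = T_surf − T_eq = 315 − 224.7.

ΔT ≈ 90.3 K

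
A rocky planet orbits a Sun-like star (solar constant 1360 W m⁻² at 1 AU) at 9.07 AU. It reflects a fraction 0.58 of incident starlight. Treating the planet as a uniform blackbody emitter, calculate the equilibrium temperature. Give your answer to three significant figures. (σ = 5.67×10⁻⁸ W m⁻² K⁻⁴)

Flux at 9.07 AU: S = 1360/9.07² = 16.5 W m⁻².
Energy balance: absorbed = emitted ⇒ πR²·S(1−A) = 4πR²·σT_eq⁴, so T_eq⁴ = S(1−A)/(4σ).
T_eq = [16.5 × 0.42 / (4 × 5.67×10⁻⁸)]^(1/4) = (3.06×10⁷)^(1/4) = 74.4 K.

T_eq ≈ 74.4 K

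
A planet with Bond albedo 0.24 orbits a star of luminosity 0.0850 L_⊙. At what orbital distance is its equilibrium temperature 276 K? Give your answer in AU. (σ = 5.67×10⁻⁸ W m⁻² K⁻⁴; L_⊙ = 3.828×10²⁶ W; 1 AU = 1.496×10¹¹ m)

L = 0.0850 × 3.828×10²⁶ = 3.25×10²⁵ W.
From T_eq⁴ = L(1−A)/(16πσd²): d = √[L(1−A)/(16πσT_eq⁴)].
d = √[3.25×10²⁵ × 0.76 / (16π × 5.67×10⁻⁸ × (276)⁴)] = 3.87×10¹⁰ m = 0.258 AU.

d ≈ 0.258 AU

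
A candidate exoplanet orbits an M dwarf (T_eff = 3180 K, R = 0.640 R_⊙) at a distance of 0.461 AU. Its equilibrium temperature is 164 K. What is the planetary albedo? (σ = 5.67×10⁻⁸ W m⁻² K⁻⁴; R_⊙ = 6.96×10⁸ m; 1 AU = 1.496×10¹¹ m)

A ≈ 0.32

R_⋆ = 0.640 × 6.96×10⁸ = 4.45×10⁸ m.
d = 0.461 AU = 6.90×10¹⁰ m.
L = 4πR_⋆²σT_⋆⁴ = 4π(4.45×10⁸)² × 5.67×10⁻⁸ × (3180)⁴ = 1.45×10²⁵ W.
S = L/(4πd²) = 242 W m⁻².
From T_eq⁴ = S(1−A)/(4σ): 1−A = 4σT_eq⁴/S.
1−A = 4 × 5.67×10⁻⁸ × (164)⁴ / 242 = 0.678.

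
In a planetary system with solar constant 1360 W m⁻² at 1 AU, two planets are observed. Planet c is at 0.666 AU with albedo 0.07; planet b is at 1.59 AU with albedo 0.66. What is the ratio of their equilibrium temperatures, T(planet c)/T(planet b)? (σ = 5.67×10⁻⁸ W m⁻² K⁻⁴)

T_eq = [S₀(1−A)/(4σd²)]^(1/4), so T ∝ (1−A)^(1/4) / √d.
T₁ = [1360×0.93/(4×5.67×10⁻⁸×0.666²)]^(1/4) = 334.86 K.
T₂ = [1360×0.34/(4×5.67×10⁻⁸×1.59²)]^(1/4) = 168.52 K.

T₁/T₂ ≈ 1.987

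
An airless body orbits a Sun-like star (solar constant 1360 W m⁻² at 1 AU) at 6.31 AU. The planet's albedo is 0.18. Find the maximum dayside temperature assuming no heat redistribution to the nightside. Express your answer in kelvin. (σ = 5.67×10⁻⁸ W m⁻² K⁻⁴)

T_ss ≈ 149 K

Flux at 6.31 AU: S = 1360/6.31² = 34.2 W m⁻².
With no redistribution each surface element balances locally: S(1−A) = σT⁴.
T = [34.2 × 0.82 / 5.67×10⁻⁸]^(1/4) = (4.94×10⁸)^(1/4) = 149 K.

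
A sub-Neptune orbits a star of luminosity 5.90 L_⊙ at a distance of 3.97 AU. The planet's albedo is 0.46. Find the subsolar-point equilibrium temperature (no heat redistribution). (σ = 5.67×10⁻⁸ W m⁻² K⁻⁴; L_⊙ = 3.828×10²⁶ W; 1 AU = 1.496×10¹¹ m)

d = 3.97 AU = 5.94×10¹¹ m.
L = 5.90 × 3.828×10²⁶ = 2.26×10²⁷ W.
Flux: S = L/(4πd²) = 2.26×10²⁷/(4π×(5.94×10¹¹)²) = 510 W m⁻².
At the subsolar point the surface absorbs S(1−A) and emits σT⁴ per unit area — no factor of 4, since only the local patch is in balance.
T = [510 × 0.54 / 5.67×10⁻⁸]^(1/4) = (4.85×10⁹)^(1/4) = 264 K.

T_ss ≈ 264 K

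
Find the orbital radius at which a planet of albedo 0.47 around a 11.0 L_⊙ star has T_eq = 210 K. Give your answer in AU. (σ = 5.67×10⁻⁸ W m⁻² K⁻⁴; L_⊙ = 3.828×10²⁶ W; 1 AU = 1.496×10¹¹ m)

d ≈ 4.24 AU

L = 11.0 × 3.828×10²⁶ = 4.21×10²⁷ W.
From T_eq⁴ = L(1−A)/(16πσd²): d = √[L(1−A)/(16πσT_eq⁴)].
d = √[4.21×10²⁷ × 0.53 / (16π × 5.67×10⁻⁸ × (210)⁴)] = 6.35×10¹¹ m = 4.24 AU.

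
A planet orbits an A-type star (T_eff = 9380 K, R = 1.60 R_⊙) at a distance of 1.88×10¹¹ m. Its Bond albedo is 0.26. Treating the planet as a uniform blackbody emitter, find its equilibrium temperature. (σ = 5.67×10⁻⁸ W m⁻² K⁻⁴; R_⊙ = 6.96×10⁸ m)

R_⋆ = 1.60 × 6.96×10⁸ = 1.11×10⁹ m.
L = 4πR_⋆²σT_⋆⁴ = 4π(1.11×10⁹)² × 5.67×10⁻⁸ × (9380)⁴ = 6.84×10²⁷ W.
S = L/(4πd²) = 1.54×10⁴ W m⁻².
Energy balance: absorbed = emitted ⇒ πR²·S(1−A) = 4πR²·σT_eq⁴, so T_eq⁴ = S(1−A)/(4σ).
T_eq = [1.54×10⁴ × 0.74 / (4 × 5.67×10⁻⁸)]^(1/4) = (5.02×10¹⁰)^(1/4) = 473 K.

T_eq ≈ 473 K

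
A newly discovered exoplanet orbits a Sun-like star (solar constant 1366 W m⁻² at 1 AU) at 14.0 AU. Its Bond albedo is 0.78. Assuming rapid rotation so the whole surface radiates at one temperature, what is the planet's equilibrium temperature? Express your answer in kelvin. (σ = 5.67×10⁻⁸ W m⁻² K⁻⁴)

Flux at 14.0 AU: S = 1366/14.0² = 6.97 W m⁻².
Energy balance: absorbed = emitted ⇒ πR²·S(1−A) = 4πR²·σT_eq⁴, so T_eq⁴ = S(1−A)/(4σ).
T_eq = [6.97 × 0.22 / (4 × 5.67×10⁻⁸)]^(1/4) = (6.76×10⁶)^(1/4) = 51.0 K.

T_eq ≈ 51.0 K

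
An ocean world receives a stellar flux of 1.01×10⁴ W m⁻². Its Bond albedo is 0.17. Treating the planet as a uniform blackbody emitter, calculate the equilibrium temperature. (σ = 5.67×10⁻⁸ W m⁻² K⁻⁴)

T_eq ≈ 438 K

Energy balance: absorbed = emitted ⇒ πR²·S(1−A) = 4πR²·σT_eq⁴, so T_eq⁴ = S(1−A)/(4σ).
T_eq = [1.01×10⁴ × 0.83 / (4 × 5.67×10⁻⁸)]^(1/4) = (3.70×10¹⁰)^(1/4) = 438 K.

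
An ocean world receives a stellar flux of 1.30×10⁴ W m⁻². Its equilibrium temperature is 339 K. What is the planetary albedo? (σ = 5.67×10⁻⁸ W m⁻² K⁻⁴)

From T_eq⁴ = S(1−A)/(4σ): 1−A = 4σT_eq⁴/S.
1−A = 4 × 5.67×10⁻⁸ × (339)⁴ / 1.30×10⁴ = 0.230.

A ≈ 0.77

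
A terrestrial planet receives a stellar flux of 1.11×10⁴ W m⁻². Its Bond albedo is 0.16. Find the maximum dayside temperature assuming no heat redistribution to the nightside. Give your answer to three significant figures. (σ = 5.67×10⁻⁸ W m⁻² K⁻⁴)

T_ss ≈ 637 K

With no redistribution each surface element balances locally: S(1−A) = σT⁴.
T = [1.11×10⁴ × 0.84 / 5.67×10⁻⁸]^(1/4) = (1.64×10¹¹)^(1/4) = 637 K.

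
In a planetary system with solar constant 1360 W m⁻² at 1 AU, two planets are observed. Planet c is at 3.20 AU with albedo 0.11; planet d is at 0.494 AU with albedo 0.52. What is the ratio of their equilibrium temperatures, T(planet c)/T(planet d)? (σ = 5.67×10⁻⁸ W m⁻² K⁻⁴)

T₁/T₂ ≈ 0.458

T_eq = [S₀(1−A)/(4σd²)]^(1/4), so T ∝ (1−A)^(1/4) / √d.
T₁ = [1360×0.89/(4×5.67×10⁻⁸×3.20²)]^(1/4) = 151.09 K.
T₂ = [1360×0.48/(4×5.67×10⁻⁸×0.494²)]^(1/4) = 329.55 K.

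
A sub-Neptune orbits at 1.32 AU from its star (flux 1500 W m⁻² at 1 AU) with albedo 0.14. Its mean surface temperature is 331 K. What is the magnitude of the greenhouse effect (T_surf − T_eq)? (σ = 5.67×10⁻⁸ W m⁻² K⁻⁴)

S = 1500/1.32² = 860.9 W m⁻².
T_eq = [S(1−A)/(4σ)]^(1/4) = [860.9×0.86/(4×5.67×10⁻⁸)]^(1/4) = 239.0 K.
ΔT = T_surf − T_eq = 331 − 239.0.

ΔT ≈ 92.0 K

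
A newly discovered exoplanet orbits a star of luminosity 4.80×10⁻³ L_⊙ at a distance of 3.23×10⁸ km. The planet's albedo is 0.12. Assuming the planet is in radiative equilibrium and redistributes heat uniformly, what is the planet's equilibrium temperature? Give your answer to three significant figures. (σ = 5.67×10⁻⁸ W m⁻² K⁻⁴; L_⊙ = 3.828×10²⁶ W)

T_eq ≈ 48.3 K

d = 3.23×10⁸ km = 3.23×10¹¹ m.
L = 4.80×10⁻³ × 3.828×10²⁶ = 1.84×10²⁴ W.
Flux: S = L/(4πd²) = 1.84×10²⁴/(4π×(3.23×10¹¹)²) = 1.40 W m⁻².
Energy balance: absorbed = emitted ⇒ πR²·S(1−A) = 4πR²·σT_eq⁴, so T_eq⁴ = S(1−A)/(4σ).
T_eq = [1.40 × 0.88 / (4 × 5.67×10⁻⁸)]^(1/4) = (5.44×10⁶)^(1/4) = 48.3 K.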